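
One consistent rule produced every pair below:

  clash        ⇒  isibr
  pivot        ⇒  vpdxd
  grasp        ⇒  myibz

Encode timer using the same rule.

In clash: c→i is +6, l→s is +7, a→i is +8, s→b is +9 — the shift increases by 1 each position. Each letter shifts forward by (position + 6), i.e. 6, 7, 8, … — the shift grows by one for each successive letter.
For timer: t+6=z, i+7=p, m+8=u, e+9=n, r+10=b.

zpunb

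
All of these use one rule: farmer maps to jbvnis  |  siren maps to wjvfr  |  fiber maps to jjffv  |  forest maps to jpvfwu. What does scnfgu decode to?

object

Shifts by position in farmer: pos 0: f→j (+4), pos 1: a→b (+1), pos 2: r→v (+4), pos 3: m→n (+1) — repeating every 2. The shifts repeat in a cycle of length 2: positions 0,1,… shift by +4, +1, then the pattern repeats.
Decoding scnfgu: s−4=o, c−1=b, n−4=j, f−1=e, g−4=c, u−1=t.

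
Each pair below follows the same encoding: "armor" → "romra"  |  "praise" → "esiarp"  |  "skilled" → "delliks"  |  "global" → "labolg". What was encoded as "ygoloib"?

biology

The output letters match the input read backwards: armor reversed is romra. It's just the letters in reverse order.
Reversing it on ygoloib: then reverse → biology.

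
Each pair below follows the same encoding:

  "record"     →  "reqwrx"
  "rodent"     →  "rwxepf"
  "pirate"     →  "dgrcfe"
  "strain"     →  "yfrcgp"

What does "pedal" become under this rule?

dexcb

r(17)→r(17) and e(4)→e(4) fit y≡7x+2 (mod 26); the inverse of 7 mod 26 is 15. Each letter's alphabet position (a=0..z=25) is mapped through 7·x+2 mod 26 — an affine cipher.
Applying it to pedal: p(15)→7·15+2≡3=d; e(4)→7·4+2≡4=e; d(3)→7·3+2≡23=x; a(0)→7·0+2≡2=c; l(11)→7·11+2≡1=b (all mod 26).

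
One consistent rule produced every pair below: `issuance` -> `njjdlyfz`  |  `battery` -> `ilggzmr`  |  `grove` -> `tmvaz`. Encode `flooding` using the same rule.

i(8)→n(13) and s(18)→j(9) fit y≡23x+11 (mod 26); the inverse of 23 mod 26 is 17. Each letter's alphabet position (a=0..z=25) is mapped through 23·x+11 mod 26 — an affine cipher.
For flooding: f(5)→23·5+11≡22=w; l(11)→23·11+11≡4=e; o(14)→23·14+11≡21=v; o(14)→23·14+11≡21=v; d(3)→23·3+11≡2=c; i(8)→23·8+11≡13=n; n(13)→23·13+11≡24=y; g(6)→23·6+11≡19=t (all mod 26).

wevvcnyt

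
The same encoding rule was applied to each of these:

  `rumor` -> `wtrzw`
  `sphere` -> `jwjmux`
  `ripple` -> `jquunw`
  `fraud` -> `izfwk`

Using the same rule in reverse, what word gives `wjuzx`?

The output letters match the input read backwards, each shifted +5: rumor reversed is romur. Read the word backwards and shift each letter +5.
Undoing it on wjuzx: shift back: w−5=r, j−5=e, u−5=p, z−5=u, x−5=s → repus; then reverse → super.

super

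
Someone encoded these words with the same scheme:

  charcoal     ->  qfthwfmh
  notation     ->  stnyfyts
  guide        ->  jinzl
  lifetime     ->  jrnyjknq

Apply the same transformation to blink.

psnqg

The word is reversed, then every letter is shifted forward by 5.
On blink: reverse → knilb; then shift: k+5=p, n+5=s, i+5=n, l+5=q, b+5=g.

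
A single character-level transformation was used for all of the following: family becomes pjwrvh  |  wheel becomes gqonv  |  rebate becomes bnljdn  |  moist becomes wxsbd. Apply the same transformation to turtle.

A repeating key of period 2 is used — shifts +10, +9 over and over.
For turtle: t+10=d, u+9=d, r+10=b, t+9=c, l+10=v, e+9=n.

ddbcvn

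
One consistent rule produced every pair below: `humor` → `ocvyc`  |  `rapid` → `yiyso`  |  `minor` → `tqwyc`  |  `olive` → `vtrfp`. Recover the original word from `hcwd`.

The shift increases by 1 at each position, starting from +7: 7, 8, 9, ….
Undoing it on hcwd: h−7=a, c−8=u, w−9=n, d−10=t.

aunt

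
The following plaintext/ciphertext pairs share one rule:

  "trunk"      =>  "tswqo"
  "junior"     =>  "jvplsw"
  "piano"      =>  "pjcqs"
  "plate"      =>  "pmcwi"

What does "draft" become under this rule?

dscix

In trunk: t→t is +0, r→s is +1, u→w is +2, n→q is +3 — the shift increases by 1 each position. The shift increases by 1 at each position, starting from +0: 0, 1, 2, ….
For draft: d+0=d, r+1=s, a+2=c, f+3=i, t+4=x.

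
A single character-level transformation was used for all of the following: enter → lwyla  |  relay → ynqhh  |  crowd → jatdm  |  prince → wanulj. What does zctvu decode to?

stool

Shifts by position in enter: pos 0: e→l (+7), pos 1: n→w (+9), pos 2: t→y (+5), pos 3: e→l (+7), pos 4: r→a (+9) — repeating every 3. It's a Vigenère-style cipher with numeric key [7,9,5]: position i shifts by key[i mod 3].
Reversing it on zctvu: z−7=s, c−9=t, t−5=o, v−7=o, u−9=l.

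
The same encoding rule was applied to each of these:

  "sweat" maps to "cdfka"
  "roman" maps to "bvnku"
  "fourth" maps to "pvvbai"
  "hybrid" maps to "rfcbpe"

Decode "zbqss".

pupil

Shifts by position in sweat: pos 0: s→c (+10), pos 1: w→d (+7), pos 2: e→f (+1), pos 3: a→k (+10), pos 4: t→a (+7) — repeating every 3. The shifts repeat in a cycle of length 3: positions 0,1,… shift by +10, +7, +1, then the pattern repeats.
Reversing it on zbqss: z−10=p, b−7=u, q−1=p, s−10=i, s−7=l.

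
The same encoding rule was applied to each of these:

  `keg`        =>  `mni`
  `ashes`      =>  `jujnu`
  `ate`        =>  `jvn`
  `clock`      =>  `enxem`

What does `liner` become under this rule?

The shift depends on letter class: consonant k→m is +2, but vowel e→n is +9. The rule splits by letter class: vowels +9, consonants +2.
For liner: l(cons)+2=n, i(vowel)+9=r, n(cons)+2=p, e(vowel)+9=n, r(cons)+2=t.

nrpnt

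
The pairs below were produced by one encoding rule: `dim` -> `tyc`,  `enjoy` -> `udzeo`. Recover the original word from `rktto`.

buddy

Every letter moves 16 places later in the alphabet, wrapping around z→a.
Reversing it on rktto: r−16=b, k−16=u, t−16=d, t−16=d, o−16=y.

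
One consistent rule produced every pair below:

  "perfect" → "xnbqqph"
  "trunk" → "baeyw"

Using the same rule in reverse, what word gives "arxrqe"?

In perfect: p→x is +8, e→n is +9, r→b is +10, f→q is +11 — the shift increases by 1 each position. The shift increases by 1 at each position, starting from +8: 8, 9, 10, ….
Reversing it on arxrqe: a−8=s, r−9=i, x−10=n, r−11=g, q−12=e, e−13=r.

singer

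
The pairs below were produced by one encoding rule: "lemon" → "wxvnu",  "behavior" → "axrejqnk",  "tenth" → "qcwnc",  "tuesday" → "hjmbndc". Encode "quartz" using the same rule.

The output letters match the input read backwards, each shifted +9: lemon reversed is nomel. Two steps: reverse the string, then apply a Caesar shift of +9.
On quartz: reverse → ztrauq; then shift: z+9=i, t+9=c, r+9=a, a+9=j, u+9=d, q+9=z.

icajdz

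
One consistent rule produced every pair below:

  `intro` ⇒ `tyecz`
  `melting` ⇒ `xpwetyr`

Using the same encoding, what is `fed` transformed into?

Compare letters: i→t is +11, n→y is +11, t→e is +11 — a constant shift. Every letter moves 11 places later in the alphabet, wrapping around z→a.
For fed: f+11=q, e+11=p, d+11=o.

qpo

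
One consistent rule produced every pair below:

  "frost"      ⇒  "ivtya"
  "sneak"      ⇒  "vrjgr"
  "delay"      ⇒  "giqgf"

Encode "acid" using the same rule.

dgnj

In frost: f→i is +3, r→v is +4, o→t is +5, s→y is +6 — the shift increases by 1 each position. The shift increases by 1 at each position, starting from +3: 3, 4, 5, ….
For acid: a+3=d, c+4=g, i+5=n, d+6=j.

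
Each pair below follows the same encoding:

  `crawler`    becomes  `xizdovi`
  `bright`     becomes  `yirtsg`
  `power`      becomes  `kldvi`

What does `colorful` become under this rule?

Letters are reflected about the middle of the alphabet (position → 25−position): Atbash.
On colorful: c↔x, o↔l, l↔o, o↔l, r↔i, f↔u, u↔f, l↔o.

xloliufo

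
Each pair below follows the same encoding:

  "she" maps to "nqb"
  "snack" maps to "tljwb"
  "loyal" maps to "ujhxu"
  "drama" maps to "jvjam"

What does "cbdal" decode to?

The word is reversed, then every letter is shifted forward by 9.
Decoding cbdal: shift back: c−9=t, b−9=s, d−9=u, a−9=r, l−9=c → tsurc; then reverse → crust.

crust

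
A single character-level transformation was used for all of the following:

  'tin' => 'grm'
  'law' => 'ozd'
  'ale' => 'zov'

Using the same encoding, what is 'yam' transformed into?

bzn

Each pair mirrors across the alphabet (t↔g, i↔r, n↔m): positions sum to 25. Each letter is replaced by its mirror in the alphabet: a↔z, b↔y, c↔x, and so on (the Atbash cipher).
Applying it to yam: y↔b, a↔z, m↔n.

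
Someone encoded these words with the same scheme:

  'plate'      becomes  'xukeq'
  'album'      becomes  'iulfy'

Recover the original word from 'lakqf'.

draft

In plate: p→x is +8, l→u is +9, a→k is +10, t→e is +11 — the shift increases by 1 each position. Letter i (0-indexed) is shifted by i+8, so successive shifts are 8, 9, 10, ….
Reversing it on lakqf: l−8=d, a−9=r, k−10=a, q−11=f, f−12=t.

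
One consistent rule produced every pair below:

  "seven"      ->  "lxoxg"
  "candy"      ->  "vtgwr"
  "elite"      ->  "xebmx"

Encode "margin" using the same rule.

Compare letters: s→l is +19, e→x is +19, v→o is +19 — a constant shift. This is a Caesar cipher with shift 19.
On margin: m+19=f, a+19=t, r+19=k, g+19=z, i+19=b, n+19=g.

ftkzbg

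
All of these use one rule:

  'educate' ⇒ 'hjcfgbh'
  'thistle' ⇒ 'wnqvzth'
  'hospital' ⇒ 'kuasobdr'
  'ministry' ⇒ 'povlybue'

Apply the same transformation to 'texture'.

wkfwazh

A repeating key of period 3 is used — shifts +3, +6, +8 over and over.
On texture: t+3=w, e+6=k, x+8=f, t+3=w, u+6=a, r+8=z, e+3=h.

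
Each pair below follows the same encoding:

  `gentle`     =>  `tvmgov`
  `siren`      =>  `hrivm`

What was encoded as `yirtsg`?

Each pair mirrors across the alphabet (g↔t, e↔v, n↔m): positions sum to 25. This is the alphabet-reversal cipher (Atbash): a becomes z, b becomes y, etc.
Undoing it on yirtsg: y↔b, i↔r, r↔i, t↔g, s↔h, g↔t.

bright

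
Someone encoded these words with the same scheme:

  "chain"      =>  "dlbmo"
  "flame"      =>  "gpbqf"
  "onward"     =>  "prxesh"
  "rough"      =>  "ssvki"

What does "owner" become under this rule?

paois

Shifts by position in chain: pos 0: c→d (+1), pos 1: h→l (+4), pos 2: a→b (+1), pos 3: i→m (+4) — repeating every 2. It's a Vigenère-style cipher with numeric key [1,4]: position i shifts by key[i mod 2].
Applying it to owner: o+1=p, w+4=a, n+1=o, e+4=i, r+1=s.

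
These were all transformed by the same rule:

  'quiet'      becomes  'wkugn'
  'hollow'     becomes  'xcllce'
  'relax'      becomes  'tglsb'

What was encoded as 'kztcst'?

uproar

Treating letters as 0–25, the rule is x ↦ 23x + 18 (mod 26).
Decoding kztcst: k(10)→17·(10−18)≡20=u; z(25)→17·(25−18)≡15=p; t(19)→17·(19−18)≡17=r; c(2)→17·(2−18)≡14=o; s(18)→17·(18−18)≡0=a; t(19)→17·(19−18)≡17=r (all mod 26).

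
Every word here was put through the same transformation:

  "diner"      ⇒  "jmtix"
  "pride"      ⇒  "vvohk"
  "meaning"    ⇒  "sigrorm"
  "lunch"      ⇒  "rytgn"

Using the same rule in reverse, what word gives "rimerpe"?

legally

Shifts by position in diner: pos 0: d→j (+6), pos 1: i→m (+4), pos 2: n→t (+6), pos 3: e→i (+4) — repeating every 2. It's a Vigenère-style cipher with numeric key [6,4]: position i shifts by key[i mod 2].
Reversing it on rimerpe: r−6=l, i−4=e, m−6=g, e−4=a, r−6=l, p−4=l, e−6=y.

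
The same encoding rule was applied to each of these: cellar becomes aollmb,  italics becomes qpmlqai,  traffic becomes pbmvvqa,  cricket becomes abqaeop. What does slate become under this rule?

ilmpo

Each letter's alphabet position (a=0..z=25) is mapped through 7·x+12 mod 26 — an affine cipher.
For slate: s(18)→7·18+12≡8=i; l(11)→7·11+12≡11=l; a(0)→7·0+12≡12=m; t(19)→7·19+12≡15=p; e(4)→7·4+12≡14=o (all mod 26).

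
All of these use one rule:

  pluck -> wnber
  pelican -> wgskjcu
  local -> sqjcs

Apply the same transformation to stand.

Shifts by position in pluck: pos 0: p→w (+7), pos 1: l→n (+2), pos 2: u→b (+7), pos 3: c→e (+2) — repeating every 2. A repeating key of period 2 is used — shifts +7, +2 over and over.
On stand: s+7=z, t+2=v, a+7=h, n+2=p, d+7=k.

zvhpk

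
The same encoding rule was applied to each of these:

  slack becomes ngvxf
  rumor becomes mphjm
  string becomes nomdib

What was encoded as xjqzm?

Compare letters: s→n is +21, l→g is +21, a→v is +21 — a constant shift. This is a Caesar cipher with shift 21.
Undoing it on xjqzm: x−21=c, j−21=o, q−21=v, z−21=e, m−21=r.

cover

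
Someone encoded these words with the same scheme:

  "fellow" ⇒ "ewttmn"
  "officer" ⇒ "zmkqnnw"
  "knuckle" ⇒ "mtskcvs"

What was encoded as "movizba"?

The output letters match the input read backwards, each shifted +8: fellow reversed is wollef. Two steps: reverse the string, then apply a Caesar shift of +8.
Decoding movizba: shift back: m−8=e, o−8=g, v−8=n, i−8=a, z−8=r, b−8=t, a−8=s → egnarts; then reverse → strange.

strange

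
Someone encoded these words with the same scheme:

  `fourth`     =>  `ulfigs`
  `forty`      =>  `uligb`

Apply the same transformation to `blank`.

Letters are reflected about the middle of the alphabet (position → 25−position): Atbash.
Applying it to blank: b↔y, l↔o, a↔z, n↔m, k↔p.

yozmp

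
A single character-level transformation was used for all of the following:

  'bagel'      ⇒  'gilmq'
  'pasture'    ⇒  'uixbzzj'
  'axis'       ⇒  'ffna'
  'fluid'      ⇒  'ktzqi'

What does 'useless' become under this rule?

Shifts by position in bagel: pos 0: b→g (+5), pos 1: a→i (+8), pos 2: g→l (+5), pos 3: e→m (+8) — repeating every 2. It's a Vigenère-style cipher with numeric key [5,8]: position i shifts by key[i mod 2].
Applying it to useless: u+5=z, s+8=a, e+5=j, l+8=t, e+5=j, s+8=a, s+5=x.

zajtjax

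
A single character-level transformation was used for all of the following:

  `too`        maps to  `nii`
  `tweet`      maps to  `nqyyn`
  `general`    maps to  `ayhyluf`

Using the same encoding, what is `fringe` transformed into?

zlchay

Compare letters: t→n is +20, o→i is +20, o→i is +20 — a constant shift. It's a constant shift of +20 (ROT20).
Applying it to fringe: f+20=z, r+20=l, i+20=c, n+20=h, g+20=a, e+20=y.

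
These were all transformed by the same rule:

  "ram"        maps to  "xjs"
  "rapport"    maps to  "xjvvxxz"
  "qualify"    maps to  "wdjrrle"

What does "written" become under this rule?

cxrzznt

The shift depends on letter class: consonant r→x is +6, but vowel a→j is +9. Two shifts are in play — +9 for a/e/i/o/u, +6 for every other letter.
Applying it to written: w(cons)+6=c, r(cons)+6=x, i(vowel)+9=r, t(cons)+6=z, t(cons)+6=z, e(vowel)+9=n, n(cons)+6=t.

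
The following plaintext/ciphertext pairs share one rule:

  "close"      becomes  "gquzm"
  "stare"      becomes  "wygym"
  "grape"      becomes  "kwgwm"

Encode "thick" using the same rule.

xmojs

In close: c→g is +4, l→q is +5, o→u is +6, s→z is +7 — the shift increases by 1 each position. Each letter shifts forward by (position + 4), i.e. 4, 5, 6, … — the shift grows by one for each successive letter.
On thick: t+4=x, h+5=m, i+6=o, c+7=j, k+8=s.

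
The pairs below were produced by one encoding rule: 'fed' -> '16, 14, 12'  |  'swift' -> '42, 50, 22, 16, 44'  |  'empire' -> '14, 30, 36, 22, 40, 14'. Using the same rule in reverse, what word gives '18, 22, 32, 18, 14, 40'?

ginger

Each letter becomes 2×(its alphabet position, a=1..z=26) + 4.
Reversing it on 18, 22, 32, 18, 14, 40: 18→(18−4)÷2=7=g, 22→(22−4)÷2=9=i, 32→(32−4)÷2=14=n, 18→(18−4)÷2=7=g, 14→(14−4)÷2=5=e, 40→(40−4)÷2=18=r.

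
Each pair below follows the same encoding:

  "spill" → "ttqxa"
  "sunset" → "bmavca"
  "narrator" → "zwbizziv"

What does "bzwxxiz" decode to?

The output letters match the input read backwards, each shifted +8: spill reversed is llips. Read the word backwards and shift each letter +8.
Decoding bzwxxiz: shift back: b−8=t, z−8=r, w−8=o, x−8=p, x−8=p, i−8=a, z−8=r → troppar; then reverse → rapport.

rapport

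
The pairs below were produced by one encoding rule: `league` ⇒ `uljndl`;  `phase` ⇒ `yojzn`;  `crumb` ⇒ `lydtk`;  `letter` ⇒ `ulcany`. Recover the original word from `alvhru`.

remain

Shifts by position in league: pos 0: l→u (+9), pos 1: e→l (+7), pos 2: a→j (+9), pos 3: g→n (+7) — repeating every 2. A repeating key of period 2 is used — shifts +9, +7 over and over.
Reversing it on alvhru: a−9=r, l−7=e, v−9=m, h−7=a, r−9=i, u−7=n.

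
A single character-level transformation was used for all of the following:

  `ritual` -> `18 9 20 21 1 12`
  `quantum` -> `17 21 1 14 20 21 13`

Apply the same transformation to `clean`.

r is letter #18 and maps to 18: an offset of 0. Each letter is replaced by its alphabet position (a=1, b=2, …, z=26).
Applying it to clean: c=3→3, l=12→12, e=5→5, a=1→1, n=14→14.

3 12 5 1 14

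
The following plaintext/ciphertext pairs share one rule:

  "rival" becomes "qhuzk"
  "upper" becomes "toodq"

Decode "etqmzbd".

Compare letters: r→q is +25, i→h is +25, v→u is +25 — a constant shift. It's a constant shift of +25 (ROT25).
Undoing it on etqmzbd: e−25=f, t−25=u, q−25=r, m−25=n, z−25=a, b−25=c, d−25=e.

furnace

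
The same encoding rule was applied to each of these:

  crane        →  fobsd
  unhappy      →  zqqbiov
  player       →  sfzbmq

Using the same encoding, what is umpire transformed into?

The output letters match the input read backwards, each shifted +1: crane reversed is enarc. Read the word backwards and shift each letter +1.
On umpire: reverse → eripmu; then shift: e+1=f, r+1=s, i+1=j, p+1=q, m+1=n, u+1=v.

fsjqnv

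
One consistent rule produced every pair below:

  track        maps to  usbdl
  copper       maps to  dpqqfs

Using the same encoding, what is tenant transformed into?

ufobou

Compare letters: t→u is +1, r→s is +1, a→b is +1 — a constant shift. Every letter moves 1 place later in the alphabet, wrapping around z→a.
For tenant: t+1=u, e+1=f, n+1=o, a+1=b, n+1=o, t+1=u.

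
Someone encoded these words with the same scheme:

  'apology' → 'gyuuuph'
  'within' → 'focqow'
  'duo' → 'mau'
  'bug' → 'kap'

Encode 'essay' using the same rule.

kbbgh

Two shifts are in play — +6 for a/e/i/o/u, +9 for every other letter.
For essay: e(vowel)+6=k, s(cons)+9=b, s(cons)+9=b, a(vowel)+6=g, y(cons)+9=h.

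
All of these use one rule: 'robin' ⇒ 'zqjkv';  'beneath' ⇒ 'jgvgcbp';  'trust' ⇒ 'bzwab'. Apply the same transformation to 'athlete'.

The rule splits by letter class: vowels +2, consonants +8.
On athlete: a(vowel)+2=c, t(cons)+8=b, h(cons)+8=p, l(cons)+8=t, e(vowel)+2=g, t(cons)+8=b, e(vowel)+2=g.

cbptgbg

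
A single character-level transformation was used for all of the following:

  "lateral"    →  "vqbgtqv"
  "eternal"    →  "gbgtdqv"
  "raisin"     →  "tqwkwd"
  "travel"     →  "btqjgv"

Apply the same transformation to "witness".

l(11)→v(21) and a(0)→q(16) fit y≡17x+16 (mod 26); the inverse of 17 mod 26 is 23. Each letter's alphabet position (a=0..z=25) is mapped through 17·x+16 mod 26 — an affine cipher.
On witness: w(22)→17·22+16≡0=a; i(8)→17·8+16≡22=w; t(19)→17·19+16≡1=b; n(13)→17·13+16≡3=d; e(4)→17·4+16≡6=g; s(18)→17·18+16≡10=k; s(18)→17·18+16≡10=k (all mod 26).

awbdgkk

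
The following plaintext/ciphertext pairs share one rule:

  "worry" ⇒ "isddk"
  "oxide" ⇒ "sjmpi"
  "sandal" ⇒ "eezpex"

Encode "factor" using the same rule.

The shift depends on letter class: consonant w→i is +12, but vowel o→s is +4. The rule splits by letter class: vowels +4, consonants +12.
On factor: f(cons)+12=r, a(vowel)+4=e, c(cons)+12=o, t(cons)+12=f, o(vowel)+4=s, r(cons)+12=d.

reofsd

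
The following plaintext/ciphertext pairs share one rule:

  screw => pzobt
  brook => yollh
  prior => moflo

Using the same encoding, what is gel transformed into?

dbi

This is a Caesar cipher with shift 23.
On gel: g+23=d, e+23=b, l+23=i.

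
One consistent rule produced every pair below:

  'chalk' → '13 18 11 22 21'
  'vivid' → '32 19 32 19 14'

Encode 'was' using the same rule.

33 11 29

c is letter #3 and maps to 13: an offset of 10. Each letter is replaced by its alphabet position (a=1..z=26) + 10.
For was: w=23→33, a=1→11, s=19→29.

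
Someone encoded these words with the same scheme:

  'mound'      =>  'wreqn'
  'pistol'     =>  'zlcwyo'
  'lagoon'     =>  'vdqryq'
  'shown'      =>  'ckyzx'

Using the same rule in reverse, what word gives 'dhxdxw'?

Shifts by position in mound: pos 0: m→w (+10), pos 1: o→r (+3), pos 2: u→e (+10), pos 3: n→q (+3) — repeating every 2. It's a Vigenère-style cipher with numeric key [10,3]: position i shifts by key[i mod 2].
Reversing it on dhxdxw: d−10=t, h−3=e, x−10=n, d−3=a, x−10=n, w−3=t.

tenant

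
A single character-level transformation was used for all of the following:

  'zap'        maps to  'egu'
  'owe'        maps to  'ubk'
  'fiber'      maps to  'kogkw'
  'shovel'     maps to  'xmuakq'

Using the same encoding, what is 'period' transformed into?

The shift depends on letter class: consonant z→e is +5, but vowel a→g is +6. Vowels shift forward by 6 and consonants shift forward by 5.
On period: p(cons)+5=u, e(vowel)+6=k, r(cons)+5=w, i(vowel)+6=o, o(vowel)+6=u, d(cons)+5=i.

ukwoui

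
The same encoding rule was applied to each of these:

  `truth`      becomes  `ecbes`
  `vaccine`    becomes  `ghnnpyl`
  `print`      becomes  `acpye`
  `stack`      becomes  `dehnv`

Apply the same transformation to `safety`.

dhqlej

The shift depends on letter class: consonant t→e is +11, but vowel u→b is +7. Vowels shift forward by 7 and consonants shift forward by 11.
For safety: s(cons)+11=d, a(vowel)+7=h, f(cons)+11=q, e(vowel)+7=l, t(cons)+11=e, y(cons)+11=j.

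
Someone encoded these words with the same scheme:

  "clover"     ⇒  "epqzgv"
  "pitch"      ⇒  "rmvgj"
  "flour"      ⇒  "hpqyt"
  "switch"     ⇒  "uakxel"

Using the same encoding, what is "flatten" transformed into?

hpcxvip

Shifts by position in clover: pos 0: c→e (+2), pos 1: l→p (+4), pos 2: o→q (+2), pos 3: v→z (+4) — repeating every 2. The shifts repeat in a cycle of length 2: positions 0,1,… shift by +2, +4, then the pattern repeats.
Applying it to flatten: f+2=h, l+4=p, a+2=c, t+4=x, t+2=v, e+4=i, n+2=p.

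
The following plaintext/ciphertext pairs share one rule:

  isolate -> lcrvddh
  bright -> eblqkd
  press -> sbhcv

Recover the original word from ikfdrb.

factor

Shifts by position in isolate: pos 0: i→l (+3), pos 1: s→c (+10), pos 2: o→r (+3), pos 3: l→v (+10) — repeating every 2. It's a Vigenère-style cipher with numeric key [3,10]: position i shifts by key[i mod 2].
Undoing it on ikfdrb: i−3=f, k−10=a, f−3=c, d−10=t, r−3=o, b−10=r.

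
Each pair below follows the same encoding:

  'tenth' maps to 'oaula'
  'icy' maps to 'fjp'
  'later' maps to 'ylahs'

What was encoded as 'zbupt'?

minus

The output letters match the input read backwards, each shifted +7: tenth reversed is htnet. The word is reversed, then every letter is shifted forward by 7.
Decoding zbupt: shift back: z−7=s, b−7=u, u−7=n, p−7=i, t−7=m → sunim; then reverse → minus.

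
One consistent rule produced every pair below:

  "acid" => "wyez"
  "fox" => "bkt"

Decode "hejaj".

Compare letters: a→w is +22, c→y is +22, i→e is +22 — a constant shift. Each letter is shifted forward by 22 in the alphabet (a Caesar shift of +22).
Undoing it on hejaj: h−22=l, e−22=i, j−22=n, a−22=e, j−22=n.

linen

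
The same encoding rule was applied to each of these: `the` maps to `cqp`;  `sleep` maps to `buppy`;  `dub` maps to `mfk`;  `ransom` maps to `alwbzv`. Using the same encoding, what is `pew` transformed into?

The shift depends on letter class: consonant t→c is +9, but vowel e→p is +11. Two shifts are in play — +11 for a/e/i/o/u, +9 for every other letter.
On pew: p(cons)+9=y, e(vowel)+11=p, w(cons)+9=f.

ypf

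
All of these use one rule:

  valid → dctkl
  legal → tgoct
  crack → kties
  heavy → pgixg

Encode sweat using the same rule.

Shifts by position in valid: pos 0: v→d (+8), pos 1: a→c (+2), pos 2: l→t (+8), pos 3: i→k (+2) — repeating every 2. It's a Vigenère-style cipher with numeric key [8,2]: position i shifts by key[i mod 2].
Applying it to sweat: s+8=a, w+2=y, e+8=m, a+2=c, t+8=b.

aymcb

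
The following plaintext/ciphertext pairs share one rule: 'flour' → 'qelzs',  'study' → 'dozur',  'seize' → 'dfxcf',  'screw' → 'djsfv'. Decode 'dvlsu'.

sword

f(5)→q(16) and l(11)→e(4) fit y≡11x+13 (mod 26); the inverse of 11 mod 26 is 19. Each letter's alphabet position (a=0..z=25) is mapped through 11·x+13 mod 26 — an affine cipher.
Undoing it on dvlsu: d(3)→19·(3−13)≡18=s; v(21)→19·(21−13)≡22=w; l(11)→19·(11−13)≡14=o; s(18)→19·(18−13)≡17=r; u(20)→19·(20−13)≡3=d (all mod 26).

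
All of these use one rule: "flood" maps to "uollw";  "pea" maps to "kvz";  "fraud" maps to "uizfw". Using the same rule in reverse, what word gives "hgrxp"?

stick

Each pair mirrors across the alphabet (f↔u, l↔o, o↔l): positions sum to 25. This is the alphabet-reversal cipher (Atbash): a becomes z, b becomes y, etc.
Reversing it on hgrxp: h↔s, g↔t, r↔i, x↔c, p↔k.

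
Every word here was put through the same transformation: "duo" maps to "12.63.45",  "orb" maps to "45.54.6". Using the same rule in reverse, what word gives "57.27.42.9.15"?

Each letter becomes 3×(its alphabet position, a=1..z=26).
Reversing it on 57.27.42.9.15: 57→(57−0)÷3=19=s, 27→(27−0)÷3=9=i, 42→(42−0)÷3=14=n, 9→(9−0)÷3=3=c, 15→(15−0)÷3=5=e.

since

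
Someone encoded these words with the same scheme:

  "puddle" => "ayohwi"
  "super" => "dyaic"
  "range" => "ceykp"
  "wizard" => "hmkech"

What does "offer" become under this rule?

zjqic

It's a Vigenère-style cipher with numeric key [11,4]: position i shifts by key[i mod 2].
For offer: o+11=z, f+4=j, f+11=q, e+4=i, r+11=c.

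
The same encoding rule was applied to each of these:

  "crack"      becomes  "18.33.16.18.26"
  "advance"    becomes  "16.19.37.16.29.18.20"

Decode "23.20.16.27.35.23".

c is letter #3 and maps to 18: an offset of 15. The number is (letter's place in the alphabet, a=1) + 15.
Decoding 23.20.16.27.35.23: 23→(23−15)÷1=8=h, 20→(20−15)÷1=5=e, 16→(16−15)÷1=1=a, 27→(27−15)÷1=12=l, 35→(35−15)÷1=20=t, 23→(23−15)÷1=8=h.

health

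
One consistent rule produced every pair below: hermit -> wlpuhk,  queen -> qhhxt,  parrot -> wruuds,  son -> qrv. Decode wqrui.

The output letters match the input read backwards, each shifted +3: hermit reversed is timreh. Read the word backwards and shift each letter +3.
Undoing it on wqrui: shift back: w−3=t, q−3=n, r−3=o, u−3=r, i−3=f → tnorf; then reverse → front.

front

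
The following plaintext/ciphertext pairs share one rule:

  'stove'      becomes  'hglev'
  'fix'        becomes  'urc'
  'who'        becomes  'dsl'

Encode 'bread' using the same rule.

yivzw

Each pair mirrors across the alphabet (s↔h, t↔g, o↔l): positions sum to 25. Each letter is replaced by its mirror in the alphabet: a↔z, b↔y, c↔x, and so on (the Atbash cipher).
Applying it to bread: b↔y, r↔i, e↔v, a↔z, d↔w.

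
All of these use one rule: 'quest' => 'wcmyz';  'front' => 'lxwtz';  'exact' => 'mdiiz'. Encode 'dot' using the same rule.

jwz

The shift depends on letter class: consonant q→w is +6, but vowel u→c is +8. Vowels shift forward by 8 and consonants shift forward by 6.
On dot: d(cons)+6=j, o(vowel)+8=w, t(cons)+6=z.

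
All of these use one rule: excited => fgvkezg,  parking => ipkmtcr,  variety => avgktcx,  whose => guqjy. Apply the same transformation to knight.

Two steps: reverse the string, then apply a Caesar shift of +2.
On knight: reverse → thgink; then shift: t+2=v, h+2=j, g+2=i, i+2=k, n+2=p, k+2=m.

vjikpm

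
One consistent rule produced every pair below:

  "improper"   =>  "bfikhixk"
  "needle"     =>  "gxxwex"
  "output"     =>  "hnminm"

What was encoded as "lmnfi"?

stump

It's a constant shift of +19 (ROT19).
Decoding lmnfi: l−19=s, m−19=t, n−19=u, f−19=m, i−19=p.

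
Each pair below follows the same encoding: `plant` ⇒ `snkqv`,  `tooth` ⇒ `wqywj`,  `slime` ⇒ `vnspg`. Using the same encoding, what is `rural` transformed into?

uwbdn

Shifts by position in plant: pos 0: p→s (+3), pos 1: l→n (+2), pos 2: a→k (+10), pos 3: n→q (+3), pos 4: t→v (+2) — repeating every 3. It's a Vigenère-style cipher with numeric key [3,2,10]: position i shifts by key[i mod 3].
On rural: r+3=u, u+2=w, r+10=b, a+3=d, l+2=n.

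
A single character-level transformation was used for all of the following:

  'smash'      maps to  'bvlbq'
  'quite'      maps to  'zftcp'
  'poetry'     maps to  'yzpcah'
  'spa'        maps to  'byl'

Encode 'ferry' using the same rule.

Two shifts are in play — +11 for a/e/i/o/u, +9 for every other letter.
Applying it to ferry: f(cons)+9=o, e(vowel)+11=p, r(cons)+9=a, r(cons)+9=a, y(cons)+9=h.

opaah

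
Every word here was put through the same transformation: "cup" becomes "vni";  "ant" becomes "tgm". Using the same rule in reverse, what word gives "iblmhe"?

Compare letters: c→v is +19, u→n is +19, p→i is +19 — a constant shift. It's a constant shift of +19 (ROT19).
Decoding iblmhe: i−19=p, b−19=i, l−19=s, m−19=t, h−19=o, e−19=l.

pistol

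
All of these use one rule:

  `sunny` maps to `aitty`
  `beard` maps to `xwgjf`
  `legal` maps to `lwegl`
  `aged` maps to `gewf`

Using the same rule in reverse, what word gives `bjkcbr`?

prompt

s(18)→a(0) and u(20)→i(8) fit y≡17x+6 (mod 26); the inverse of 17 mod 26 is 23. Each letter's alphabet position (a=0..z=25) is mapped through 17·x+6 mod 26 — an affine cipher.
Reversing it on bjkcbr: b(1)→23·(1−6)≡15=p; j(9)→23·(9−6)≡17=r; k(10)→23·(10−6)≡14=o; c(2)→23·(2−6)≡12=m; b(1)→23·(1−6)≡15=p; r(17)→23·(17−6)≡19=t (all mod 26).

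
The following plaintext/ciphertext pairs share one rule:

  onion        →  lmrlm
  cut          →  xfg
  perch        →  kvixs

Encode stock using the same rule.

hglxp

Letters are reflected about the middle of the alphabet (position → 25−position): Atbash.
On stock: s↔h, t↔g, o↔l, c↔x, k↔p.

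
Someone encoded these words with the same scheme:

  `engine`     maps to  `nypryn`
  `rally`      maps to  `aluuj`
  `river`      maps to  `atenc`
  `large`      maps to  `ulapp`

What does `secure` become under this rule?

The shifts repeat in a cycle of length 3: positions 0,1,… shift by +9, +11, +9, then the pattern repeats.
For secure: s+9=b, e+11=p, c+9=l, u+9=d, r+11=c, e+9=n.

bpldcn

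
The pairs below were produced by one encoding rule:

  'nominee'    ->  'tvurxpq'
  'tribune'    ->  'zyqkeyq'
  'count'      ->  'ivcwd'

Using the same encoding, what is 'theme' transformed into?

zomvo

In nominee: n→t is +6, o→v is +7, m→u is +8, i→r is +9 — the shift increases by 1 each position. The shift increases by 1 at each position, starting from +6: 6, 7, 8, ….
On theme: t+6=z, h+7=o, e+8=m, m+9=v, e+10=o.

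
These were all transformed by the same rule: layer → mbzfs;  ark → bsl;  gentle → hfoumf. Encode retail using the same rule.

Compare letters: l→m is +1, a→b is +1, y→z is +1 — a constant shift. Each letter is shifted forward by 1 in the alphabet (a Caesar shift of +1).
For retail: r+1=s, e+1=f, t+1=u, a+1=b, i+1=j, l+1=m.

sfubjm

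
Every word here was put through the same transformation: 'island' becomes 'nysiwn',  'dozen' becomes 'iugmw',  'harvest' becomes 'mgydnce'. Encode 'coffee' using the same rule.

In island: i→n is +5, s→y is +6, l→s is +7, a→i is +8 — the shift increases by 1 each position. Letter i (0-indexed) is shifted by i+5, so successive shifts are 5, 6, 7, ….
For coffee: c+5=h, o+6=u, f+7=m, f+8=n, e+9=n, e+10=o.

humnno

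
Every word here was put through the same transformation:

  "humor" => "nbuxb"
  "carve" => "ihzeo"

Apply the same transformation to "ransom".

In humor: h→n is +6, u→b is +7, m→u is +8, o→x is +9 — the shift increases by 1 each position. Each letter shifts forward by (position + 6), i.e. 6, 7, 8, … — the shift grows by one for each successive letter.
Applying it to ransom: r+6=x, a+7=h, n+8=v, s+9=b, o+10=y, m+11=x.

xhvbyx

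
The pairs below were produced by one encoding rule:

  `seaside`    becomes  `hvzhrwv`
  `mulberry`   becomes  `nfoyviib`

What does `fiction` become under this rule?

Each pair mirrors across the alphabet (s↔h, e↔v, a↔z): positions sum to 25. This is the alphabet-reversal cipher (Atbash): a becomes z, b becomes y, etc.
Applying it to fiction: f↔u, i↔r, c↔x, t↔g, i↔r, o↔l, n↔m.

urxgrlm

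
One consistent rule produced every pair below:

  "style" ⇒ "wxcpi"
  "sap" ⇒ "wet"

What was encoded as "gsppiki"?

Compare letters: s→w is +4, t→x is +4, y→c is +4 — a constant shift. It's a constant shift of +4 (ROT4).
Undoing it on gsppiki: g−4=c, s−4=o, p−4=l, p−4=l, i−4=e, k−4=g, i−4=e.

college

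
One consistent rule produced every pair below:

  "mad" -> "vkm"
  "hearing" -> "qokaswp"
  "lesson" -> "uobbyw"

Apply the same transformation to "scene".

The shift depends on letter class: consonant m→v is +9, but vowel a→k is +10. The rule splits by letter class: vowels +10, consonants +9.
For scene: s(cons)+9=b, c(cons)+9=l, e(vowel)+10=o, n(cons)+9=w, e(vowel)+10=o.

blowo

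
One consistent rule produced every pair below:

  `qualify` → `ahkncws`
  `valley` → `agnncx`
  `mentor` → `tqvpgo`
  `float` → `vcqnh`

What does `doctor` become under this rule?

tqveqf

The output letters match the input read backwards, each shifted +2: qualify reversed is yfilauq. Two steps: reverse the string, then apply a Caesar shift of +2.
For doctor: reverse → rotcod; then shift: r+2=t, o+2=q, t+2=v, c+2=e, o+2=q, d+2=f.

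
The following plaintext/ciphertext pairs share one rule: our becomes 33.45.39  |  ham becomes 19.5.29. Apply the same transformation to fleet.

15.27.13.13.43

Each letter becomes 2×(its alphabet position, a=1..z=26) + 3.
For fleet: f=6→15, l=12→27, e=5→13, e=5→13, t=20→43.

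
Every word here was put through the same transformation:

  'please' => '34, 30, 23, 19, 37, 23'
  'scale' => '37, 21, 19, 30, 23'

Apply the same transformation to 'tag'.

p is letter #16 and maps to 34: an offset of 18. Each letter is replaced by its alphabet position (a=1..z=26) + 18.
Applying it to tag: t=20→38, a=1→19, g=7→25.

38, 19, 25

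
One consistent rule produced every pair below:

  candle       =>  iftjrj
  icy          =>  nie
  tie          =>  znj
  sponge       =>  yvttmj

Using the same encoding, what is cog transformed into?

The shift depends on letter class: consonant c→i is +6, but vowel a→f is +5. Vowels shift forward by 5 and consonants shift forward by 6.
Applying it to cog: c(cons)+6=i, o(vowel)+5=t, g(cons)+6=m.

itm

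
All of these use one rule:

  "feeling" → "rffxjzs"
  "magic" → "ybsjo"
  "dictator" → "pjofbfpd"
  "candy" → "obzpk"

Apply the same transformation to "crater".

odbffd

The shift depends on letter class: consonant f→r is +12, but vowel e→f is +1. The rule splits by letter class: vowels +1, consonants +12.
For crater: c(cons)+12=o, r(cons)+12=d, a(vowel)+1=b, t(cons)+12=f, e(vowel)+1=f, r(cons)+12=d.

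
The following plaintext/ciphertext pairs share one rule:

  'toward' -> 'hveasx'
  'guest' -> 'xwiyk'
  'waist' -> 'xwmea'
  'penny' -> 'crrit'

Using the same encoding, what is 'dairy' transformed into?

The output letters match the input read backwards, each shifted +4: toward reversed is drawot. Two steps: reverse the string, then apply a Caesar shift of +4.
Applying it to dairy: reverse → yriad; then shift: y+4=c, r+4=v, i+4=m, a+4=e, d+4=h.

cvmeh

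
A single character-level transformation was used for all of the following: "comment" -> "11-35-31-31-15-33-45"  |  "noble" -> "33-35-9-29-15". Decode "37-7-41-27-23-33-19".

parking

c(#3)→11 and o(#15)→35: differences scale by 2, so n = 2·pos + 5. Each letter becomes 2×(its alphabet position, a=1..z=26) + 5.
Undoing it on 37-7-41-27-23-33-19: 37→(37−5)÷2=16=p, 7→(7−5)÷2=1=a, 41→(41−5)÷2=18=r, 27→(27−5)÷2=11=k, 23→(23−5)÷2=9=i, 33→(33−5)÷2=14=n, 19→(19−5)÷2=7=g.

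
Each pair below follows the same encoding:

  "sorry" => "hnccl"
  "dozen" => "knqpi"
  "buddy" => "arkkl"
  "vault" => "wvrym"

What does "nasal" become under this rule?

s(18)→h(7) and o(14)→n(13) fit y≡5x+21 (mod 26); the inverse of 5 mod 26 is 21. This is an affine cipher: with a=0,…,z=25, each position x becomes (5x+21) mod 26.
Applying it to nasal: n(13)→5·13+21≡8=i; a(0)→5·0+21≡21=v; s(18)→5·18+21≡7=h; a(0)→5·0+21≡21=v; l(11)→5·11+21≡24=y (all mod 26).

ivhvy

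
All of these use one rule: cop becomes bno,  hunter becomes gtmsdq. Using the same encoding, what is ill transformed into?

Compare letters: c→b is +25, o→n is +25, p→o is +25 — a constant shift. Each letter is shifted forward by 25 in the alphabet (a Caesar shift of +25).
Applying it to ill: i+25=h, l+25=k, l+25=k.

hkk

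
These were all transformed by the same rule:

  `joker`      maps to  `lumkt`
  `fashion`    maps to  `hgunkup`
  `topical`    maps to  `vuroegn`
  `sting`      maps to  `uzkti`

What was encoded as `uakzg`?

Shifts by position in joker: pos 0: j→l (+2), pos 1: o→u (+6), pos 2: k→m (+2), pos 3: e→k (+6) — repeating every 2. It's a Vigenère-style cipher with numeric key [2,6]: position i shifts by key[i mod 2].
Decoding uakzg: u−2=s, a−6=u, k−2=i, z−6=t, g−2=e.

suite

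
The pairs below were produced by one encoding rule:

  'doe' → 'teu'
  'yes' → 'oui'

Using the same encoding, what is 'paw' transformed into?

fqm

Compare letters: d→t is +16, o→e is +16, e→u is +16 — a constant shift. It's a constant shift of +16 (ROT16).
Applying it to paw: p+16=f, a+16=q, w+16=m.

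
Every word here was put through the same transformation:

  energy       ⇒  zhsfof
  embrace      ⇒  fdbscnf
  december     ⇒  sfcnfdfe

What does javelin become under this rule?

ojmfwbk

Two steps: reverse the string, then apply a Caesar shift of +1.
For javelin: reverse → nilevaj; then shift: n+1=o, i+1=j, l+1=m, e+1=f, v+1=w, a+1=b, j+1=k.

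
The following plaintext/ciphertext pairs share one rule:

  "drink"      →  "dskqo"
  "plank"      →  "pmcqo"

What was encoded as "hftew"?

In drink: d→d is +0, r→s is +1, i→k is +2, n→q is +3 — the shift increases by 1 each position. Each letter shifts forward by its position index (0, 1, 2, …) — the shift grows by one for each successive letter.
Decoding hftew: h−0=h, f−1=e, t−2=r, e−3=b, w−4=s.

herbs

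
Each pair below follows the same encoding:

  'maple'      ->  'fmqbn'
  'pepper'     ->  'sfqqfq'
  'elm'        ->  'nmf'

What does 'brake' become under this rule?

flbsc

Read the word backwards and shift each letter +1.
Applying it to brake: reverse → ekarb; then shift: e+1=f, k+1=l, a+1=b, r+1=s, b+1=c.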